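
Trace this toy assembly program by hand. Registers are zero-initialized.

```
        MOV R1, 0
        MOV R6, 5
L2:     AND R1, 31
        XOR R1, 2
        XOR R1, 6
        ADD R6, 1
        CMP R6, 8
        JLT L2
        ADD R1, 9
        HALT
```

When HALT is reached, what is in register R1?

after MOV R1, 0: R1=0
after MOV R6, 5: R6=5
after AND R1, 31: R1=0&31=0
after XOR R1, 2: R1=0^2=2
after XOR R1, 6: R1=2^6=4
after ADD R6, 1: R6=5+1=6
CMP R6, 8  (cmp 6,8)
JLT L2: taken
after AND R1, 31: R1=4&31=4
after XOR R1, 2: R1=4^2=6
after XOR R1, 6: R1=6^6=0
after ADD R6, 1: R6=6+1=7
CMP R6, 8  (cmp 7,8)
JLT L2: taken
after AND R1, 31: R1=0&31=0
after XOR R1, 2: R1=0^2=2
after XOR R1, 6: R1=2^6=4
after ADD R6, 1: R6=7+1=8
CMP R6, 8  (cmp 8,8)
JLT L2: not taken
after ADD R1, 9: R1=4+9=13
halt.

13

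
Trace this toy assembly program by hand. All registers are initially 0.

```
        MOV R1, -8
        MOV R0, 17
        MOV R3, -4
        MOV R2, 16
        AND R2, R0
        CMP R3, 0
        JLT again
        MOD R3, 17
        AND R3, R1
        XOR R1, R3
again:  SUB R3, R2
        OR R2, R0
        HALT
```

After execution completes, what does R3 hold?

R1=-8
R0=17
R3=-4
R2=16
R2=16&17=16
CMP R3, 0  (cmp -4,0)
JLT again: taken
R3=(-4)-16=-20
R2=16|17=17
halt.

-20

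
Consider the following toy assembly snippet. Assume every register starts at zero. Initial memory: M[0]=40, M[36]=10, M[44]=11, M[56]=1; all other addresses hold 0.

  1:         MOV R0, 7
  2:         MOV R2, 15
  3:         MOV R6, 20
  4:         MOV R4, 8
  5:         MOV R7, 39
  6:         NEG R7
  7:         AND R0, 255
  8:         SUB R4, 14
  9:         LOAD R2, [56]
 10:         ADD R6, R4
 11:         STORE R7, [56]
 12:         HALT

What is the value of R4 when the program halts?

after MOV R0, 7: R0=7
after MOV R2, 15: R2=15
after MOV R6, 20: R6=20
after MOV R4, 8: R4=8
after MOV R7, 39: R7=39
after NEG R7: R7=-(39)=-39
after AND R0, 255: R0=7&255=7
after SUB R4, 14: R4=8-14=-6
after LOAD R2, [56]: R2=M[56]=1
after ADD R6, R4: R6=20+(-6)=14
STORE R7, [56] → M[56]=-39
halt.

-6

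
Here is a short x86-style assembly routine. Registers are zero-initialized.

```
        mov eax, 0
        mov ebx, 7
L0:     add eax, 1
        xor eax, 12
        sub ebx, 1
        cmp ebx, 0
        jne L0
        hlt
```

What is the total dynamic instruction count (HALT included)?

mov eax, 0 → eax=0
mov ebx, 7 → ebx=7
add eax, 1 → eax=0+1=1
xor eax, 12 → eax=1^12=13
sub ebx, 1 → ebx=7-1=6
cmp ebx, 0  (cmp 6,0)
jne L0: taken
add eax, 1 → eax=13+1=14
xor eax, 12 → eax=14^12=2
sub ebx, 1 → ebx=6-1=5
cmp ebx, 0  (cmp 5,0)
jne L0: taken
add eax, 1 → eax=2+1=3
xor eax, 12 → eax=3^12=15
sub ebx, 1 → ebx=5-1=4
cmp ebx, 0  (cmp 4,0)
jne L0: taken
add eax, 1 → eax=15+1=16
xor eax, 12 → eax=16^12=28
sub ebx, 1 → ebx=4-1=3
cmp ebx, 0  (cmp 3,0)
jne L0: taken
add eax, 1 → eax=28+1=29
xor eax, 12 → eax=29^12=17
sub ebx, 1 → ebx=3-1=2
cmp ebx, 0  (cmp 2,0)
jne L0: taken
add eax, 1 → eax=17+1=18
xor eax, 12 → eax=18^12=30
sub ebx, 1 → ebx=2-1=1
cmp ebx, 0  (cmp 1,0)
jne L0: taken
add eax, 1 → eax=30+1=31
xor eax, 12 → eax=31^12=19
sub ebx, 1 → ebx=1-1=0
cmp ebx, 0  (cmp 0,0)
jne L0: not taken
halt.
Total executed instructions: 38.

38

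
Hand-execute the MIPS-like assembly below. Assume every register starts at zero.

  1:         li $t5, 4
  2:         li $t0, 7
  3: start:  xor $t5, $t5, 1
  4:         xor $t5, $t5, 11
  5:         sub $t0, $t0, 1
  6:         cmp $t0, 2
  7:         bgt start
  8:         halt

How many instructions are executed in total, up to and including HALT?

after li $t5, 4: $t5=4
after li $t0, 7: $t0=7
after xor $t5, $t5, 1: $t5=4^1=5
after xor $t5, $t5, 11: $t5=5^11=14
after sub $t0, $t0, 1: $t0=7-1=6
cmp $t0, 2  (cmp 6,2)
bgt start: taken
after xor $t5, $t5, 1: $t5=14^1=15
after xor $t5, $t5, 11: $t5=15^11=4
after sub $t0, $t0, 1: $t0=6-1=5
cmp $t0, 2  (cmp 5,2)
bgt start: taken
after xor $t5, $t5, 1: $t5=4^1=5
after xor $t5, $t5, 11: $t5=5^11=14
after sub $t0, $t0, 1: $t0=5-1=4
cmp $t0, 2  (cmp 4,2)
bgt start: taken
after xor $t5, $t5, 1: $t5=14^1=15
after xor $t5, $t5, 11: $t5=15^11=4
after sub $t0, $t0, 1: $t0=4-1=3
cmp $t0, 2  (cmp 3,2)
bgt start: taken
after xor $t5, $t5, 1: $t5=4^1=5
after xor $t5, $t5, 11: $t5=5^11=14
after sub $t0, $t0, 1: $t0=3-1=2
cmp $t0, 2  (cmp 2,2)
bgt start: not taken
halt.
Total executed instructions: 28.

28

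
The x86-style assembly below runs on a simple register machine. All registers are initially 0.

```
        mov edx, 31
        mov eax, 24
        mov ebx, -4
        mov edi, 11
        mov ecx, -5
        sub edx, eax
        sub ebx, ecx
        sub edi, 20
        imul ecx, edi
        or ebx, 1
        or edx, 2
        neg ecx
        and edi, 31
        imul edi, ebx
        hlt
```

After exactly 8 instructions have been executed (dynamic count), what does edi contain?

-9

after mov edx, 31: edx=31
after mov eax, 24: eax=24
after mov ebx, -4: ebx=-4
after mov edi, 11: edi=11
after mov ecx, -5: ecx=-5
after sub edx, eax: edx=31-24=7
after sub ebx, ecx: ebx=(-4)-(-5)=1
after sub edi, 20: edi=11-20=-9
After step 8: edi = -9.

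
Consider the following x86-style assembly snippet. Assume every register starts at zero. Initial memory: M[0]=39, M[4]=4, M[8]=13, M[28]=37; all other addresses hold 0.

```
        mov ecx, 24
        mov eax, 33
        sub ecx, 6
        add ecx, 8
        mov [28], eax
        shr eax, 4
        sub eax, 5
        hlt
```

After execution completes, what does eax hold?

after mov ecx, 24: ecx=24
after mov eax, 33: eax=33
after sub ecx, 6: ecx=24-6=18
after add ecx, 8: ecx=18+8=26
mov [28], eax → M[28]=33
after shr eax, 4: eax=33>>4=2
after sub eax, 5: eax=2-5=-3
halt.

-3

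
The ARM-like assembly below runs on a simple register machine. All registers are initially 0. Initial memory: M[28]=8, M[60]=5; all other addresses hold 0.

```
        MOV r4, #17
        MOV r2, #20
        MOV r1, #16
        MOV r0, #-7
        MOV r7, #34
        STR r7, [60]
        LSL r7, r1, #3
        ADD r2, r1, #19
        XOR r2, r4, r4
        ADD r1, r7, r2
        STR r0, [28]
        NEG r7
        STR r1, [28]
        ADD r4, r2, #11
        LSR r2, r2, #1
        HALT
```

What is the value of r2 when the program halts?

0

MOV r4, #17 → r4=17
MOV r2, #20 → r2=20
MOV r1, #16 → r1=16
MOV r0, #-7 → r0=-7
MOV r7, #34 → r7=34
STR r7, [60] → M[60]=34
LSL r7, r1, #3 → r7=16<<3=128
ADD r2, r1, #19 → r2=16+19=35
XOR r2, r4, r4 → r2=17^17=0
ADD r1, r7, r2 → r1=128+0=128
STR r0, [28] → M[28]=-7
NEG r7 → r7=-(128)=-128
STR r1, [28] → M[28]=128
ADD r4, r2, #11 → r4=0+11=11
LSR r2, r2, #1 → r2=0>>1=0
halt.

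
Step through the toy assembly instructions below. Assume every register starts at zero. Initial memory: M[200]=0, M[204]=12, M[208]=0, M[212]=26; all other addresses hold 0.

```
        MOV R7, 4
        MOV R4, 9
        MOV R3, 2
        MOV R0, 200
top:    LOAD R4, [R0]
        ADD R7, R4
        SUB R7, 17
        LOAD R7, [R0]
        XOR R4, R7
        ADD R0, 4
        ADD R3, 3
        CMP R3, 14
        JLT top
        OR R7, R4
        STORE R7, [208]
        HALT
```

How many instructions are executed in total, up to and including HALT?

43

R7=4
R4=9
R3=2
R0=200
R4=M[200]=0
R7=4+0=4
R7=4-17=-13
R7=M[200]=0
R4=0^0=0
R0=200+4=204
R3=2+3=5
CMP R3, 14  (cmp 5,14)
JLT top: taken
R4=M[204]=12
R7=0+12=12
R7=12-17=-5
R7=M[204]=12
R4=12^12=0
R0=204+4=208
R3=5+3=8
CMP R3, 14  (cmp 8,14)
JLT top: taken
R4=M[208]=0
R7=12+0=12
R7=12-17=-5
R7=M[208]=0
R4=0^0=0
R0=208+4=212
R3=8+3=11
CMP R3, 14  (cmp 11,14)
JLT top: taken
R4=M[212]=26
R7=0+26=26
R7=26-17=9
R7=M[212]=26
R4=26^26=0
R0=212+4=216
R3=11+3=14
CMP R3, 14  (cmp 14,14)
JLT top: not taken
R7=26|0=26
STORE R7, [208] → M[208]=26
halt.
Total executed instructions: 43.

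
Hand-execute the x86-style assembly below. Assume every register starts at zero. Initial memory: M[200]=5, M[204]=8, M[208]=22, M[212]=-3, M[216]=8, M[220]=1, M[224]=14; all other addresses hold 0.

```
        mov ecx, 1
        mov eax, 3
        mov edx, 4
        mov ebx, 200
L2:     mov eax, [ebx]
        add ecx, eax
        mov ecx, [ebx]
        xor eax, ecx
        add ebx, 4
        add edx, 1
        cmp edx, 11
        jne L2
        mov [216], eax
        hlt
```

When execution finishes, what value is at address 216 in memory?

after mov ecx, 1: ecx=1
after mov eax, 3: eax=3
after mov edx, 4: edx=4
after mov ebx, 200: ebx=200
after mov eax, [ebx]: eax=M[200]=5
after add ecx, eax: ecx=1+5=6
after mov ecx, [ebx]: ecx=M[200]=5
after xor eax, ecx: eax=5^5=0
after add ebx, 4: ebx=200+4=204
after add edx, 1: edx=4+1=5
cmp edx, 11  (cmp 5,11)
jne L2: taken
after mov eax, [ebx]: eax=M[204]=8
after add ecx, eax: ecx=5+8=13
after mov ecx, [ebx]: ecx=M[204]=8
after xor eax, ecx: eax=8^8=0
after add ebx, 4: ebx=204+4=208
after add edx, 1: edx=5+1=6
cmp edx, 11  (cmp 6,11)
jne L2: taken
after mov eax, [ebx]: eax=M[208]=22
after add ecx, eax: ecx=8+22=30
after mov ecx, [ebx]: ecx=M[208]=22
after xor eax, ecx: eax=22^22=0
after add ebx, 4: ebx=208+4=212
after add edx, 1: edx=6+1=7
cmp edx, 11  (cmp 7,11)
jne L2: taken
after mov eax, [ebx]: eax=M[212]=-3
after add ecx, eax: ecx=22+(-3)=19
after mov ecx, [ebx]: ecx=M[212]=-3
after xor eax, ecx: eax=(-3)^(-3)=0
after add ebx, 4: ebx=212+4=216
after add edx, 1: edx=7+1=8
cmp edx, 11  (cmp 8,11)
jne L2: taken
after mov eax, [ebx]: eax=M[216]=8
after add ecx, eax: ecx=(-3)+8=5
after mov ecx, [ebx]: ecx=M[216]=8
after xor eax, ecx: eax=8^8=0
after add ebx, 4: ebx=216+4=220
after add edx, 1: edx=8+1=9
cmp edx, 11  (cmp 9,11)
jne L2: taken
after mov eax, [ebx]: eax=M[220]=1
after add ecx, eax: ecx=8+1=9
after mov ecx, [ebx]: ecx=M[220]=1
after xor eax, ecx: eax=1^1=0
after add ebx, 4: ebx=220+4=224
after add edx, 1: edx=9+1=10
cmp edx, 11  (cmp 10,11)
jne L2: taken
after mov eax, [ebx]: eax=M[224]=14
after add ecx, eax: ecx=1+14=15
after mov ecx, [ebx]: ecx=M[224]=14
after xor eax, ecx: eax=14^14=0
after add ebx, 4: ebx=224+4=228
after add edx, 1: edx=10+1=11
cmp edx, 11  (cmp 11,11)
jne L2: not taken
mov [216], eax → M[216]=0
halt.

0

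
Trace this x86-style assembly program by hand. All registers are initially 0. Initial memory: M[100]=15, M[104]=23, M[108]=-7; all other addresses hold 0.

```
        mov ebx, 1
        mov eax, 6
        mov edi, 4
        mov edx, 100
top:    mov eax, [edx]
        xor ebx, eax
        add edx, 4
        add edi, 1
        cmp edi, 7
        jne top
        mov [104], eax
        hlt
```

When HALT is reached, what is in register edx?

112

ebx=1
eax=6
edi=4
edx=100
eax=M[100]=15
ebx=1^15=14
edx=100+4=104
edi=4+1=5
cmp edi, 7  (cmp 5,7)
jne top: taken
eax=M[104]=23
ebx=14^23=25
edx=104+4=108
edi=5+1=6
cmp edi, 7  (cmp 6,7)
jne top: taken
eax=M[108]=-7
ebx=25^(-7)=-32
edx=108+4=112
edi=6+1=7
cmp edi, 7  (cmp 7,7)
jne top: not taken
mov [104], eax → M[104]=-7
halt.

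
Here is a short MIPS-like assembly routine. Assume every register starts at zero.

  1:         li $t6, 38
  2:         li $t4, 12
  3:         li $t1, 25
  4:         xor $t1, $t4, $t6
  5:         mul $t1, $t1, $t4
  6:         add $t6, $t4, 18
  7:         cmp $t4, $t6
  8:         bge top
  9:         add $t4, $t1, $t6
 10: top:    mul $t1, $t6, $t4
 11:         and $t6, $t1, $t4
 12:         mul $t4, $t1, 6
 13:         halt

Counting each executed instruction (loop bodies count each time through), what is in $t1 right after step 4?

42

li $t6, 38 → $t6=38
li $t4, 12 → $t4=12
li $t1, 25 → $t1=25
xor $t1, $t4, $t6 → $t1=12^38=42
After step 4: $t1 = 42.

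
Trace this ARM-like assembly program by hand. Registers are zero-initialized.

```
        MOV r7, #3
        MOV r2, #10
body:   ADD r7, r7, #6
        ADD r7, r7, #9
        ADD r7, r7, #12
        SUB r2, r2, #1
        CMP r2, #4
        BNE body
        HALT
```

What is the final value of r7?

r7=3
r2=10
r7=3+6=9
r7=9+9=18
r7=18+12=30
r2=10-1=9
CMP r2, #4  (cmp 9,4)
BNE body: taken
r7=30+6=36
r7=36+9=45
r7=45+12=57
r2=9-1=8
CMP r2, #4  (cmp 8,4)
BNE body: taken
r7=57+6=63
r7=63+9=72
r7=72+12=84
r2=8-1=7
CMP r2, #4  (cmp 7,4)
BNE body: taken
r7=84+6=90
r7=90+9=99
r7=99+12=111
r2=7-1=6
CMP r2, #4  (cmp 6,4)
BNE body: taken
r7=111+6=117
r7=117+9=126
r7=126+12=138
r2=6-1=5
CMP r2, #4  (cmp 5,4)
BNE body: taken
r7=138+6=144
r7=144+9=153
r7=153+12=165
r2=5-1=4
CMP r2, #4  (cmp 4,4)
BNE body: not taken
halt.

165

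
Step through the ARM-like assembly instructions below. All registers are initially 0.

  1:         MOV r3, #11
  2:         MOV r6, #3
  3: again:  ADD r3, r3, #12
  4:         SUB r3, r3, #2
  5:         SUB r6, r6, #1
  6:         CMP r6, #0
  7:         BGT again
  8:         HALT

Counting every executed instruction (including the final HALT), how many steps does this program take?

18

after MOV r3, #11: r3=11
after MOV r6, #3: r6=3
after ADD r3, r3, #12: r3=11+12=23
after SUB r3, r3, #2: r3=23-2=21
after SUB r6, r6, #1: r6=3-1=2
CMP r6, #0  (cmp 2,0)
BGT again: taken
after ADD r3, r3, #12: r3=21+12=33
after SUB r3, r3, #2: r3=33-2=31
after SUB r6, r6, #1: r6=2-1=1
CMP r6, #0  (cmp 1,0)
BGT again: taken
after ADD r3, r3, #12: r3=31+12=43
after SUB r3, r3, #2: r3=43-2=41
after SUB r6, r6, #1: r6=1-1=0
CMP r6, #0  (cmp 0,0)
BGT again: not taken
halt.
Total executed instructions: 18.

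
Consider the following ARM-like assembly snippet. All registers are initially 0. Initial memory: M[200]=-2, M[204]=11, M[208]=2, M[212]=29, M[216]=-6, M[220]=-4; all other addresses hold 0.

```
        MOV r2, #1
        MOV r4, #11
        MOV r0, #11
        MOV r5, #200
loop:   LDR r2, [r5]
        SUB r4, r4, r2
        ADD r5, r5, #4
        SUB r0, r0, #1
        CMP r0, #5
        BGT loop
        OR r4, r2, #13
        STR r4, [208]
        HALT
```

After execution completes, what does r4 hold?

-3

after MOV r2, #1: r2=1
after MOV r4, #11: r4=11
after MOV r0, #11: r0=11
after MOV r5, #200: r5=200
after LDR r2, [r5]: r2=M[200]=-2
after SUB r4, r4, r2: r4=11-(-2)=13
after ADD r5, r5, #4: r5=200+4=204
after SUB r0, r0, #1: r0=11-1=10
CMP r0, #5  (cmp 10,5)
BGT loop: taken
after LDR r2, [r5]: r2=M[204]=11
after SUB r4, r4, r2: r4=13-11=2
after ADD r5, r5, #4: r5=204+4=208
after SUB r0, r0, #1: r0=10-1=9
CMP r0, #5  (cmp 9,5)
BGT loop: taken
after LDR r2, [r5]: r2=M[208]=2
after SUB r4, r4, r2: r4=2-2=0
after ADD r5, r5, #4: r5=208+4=212
after SUB r0, r0, #1: r0=9-1=8
CMP r0, #5  (cmp 8,5)
BGT loop: taken
after LDR r2, [r5]: r2=M[212]=29
after SUB r4, r4, r2: r4=0-29=-29
after ADD r5, r5, #4: r5=212+4=216
after SUB r0, r0, #1: r0=8-1=7
CMP r0, #5  (cmp 7,5)
BGT loop: taken
after LDR r2, [r5]: r2=M[216]=-6
after SUB r4, r4, r2: r4=(-29)-(-6)=-23
after ADD r5, r5, #4: r5=216+4=220
after SUB r0, r0, #1: r0=7-1=6
CMP r0, #5  (cmp 6,5)
BGT loop: taken
after LDR r2, [r5]: r2=M[220]=-4
after SUB r4, r4, r2: r4=(-23)-(-4)=-19
after ADD r5, r5, #4: r5=220+4=224
after SUB r0, r0, #1: r0=6-1=5
CMP r0, #5  (cmp 5,5)
BGT loop: not taken
after OR r4, r2, #13: r4=(-4)|13=-3
STR r4, [208] → M[208]=-3
halt.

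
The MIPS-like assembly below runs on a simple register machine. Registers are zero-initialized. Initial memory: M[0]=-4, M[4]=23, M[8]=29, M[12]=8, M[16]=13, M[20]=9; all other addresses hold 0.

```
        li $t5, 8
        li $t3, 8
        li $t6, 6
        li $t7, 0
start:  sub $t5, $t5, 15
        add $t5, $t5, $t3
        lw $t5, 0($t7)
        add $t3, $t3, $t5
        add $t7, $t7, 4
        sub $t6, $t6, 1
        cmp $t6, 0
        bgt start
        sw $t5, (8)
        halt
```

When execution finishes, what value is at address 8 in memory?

$t5=8
$t3=8
$t6=6
$t7=0
$t5=8-15=-7
$t5=(-7)+8=1
$t5=M[0]=-4
$t3=8+(-4)=4
$t7=0+4=4
$t6=6-1=5
cmp $t6, 0  (cmp 5,0)
bgt start: taken
$t5=(-4)-15=-19
$t5=(-19)+4=-15
$t5=M[4]=23
$t3=4+23=27
$t7=4+4=8
$t6=5-1=4
cmp $t6, 0  (cmp 4,0)
bgt start: taken
$t5=23-15=8
$t5=8+27=35
$t5=M[8]=29
$t3=27+29=56
$t7=8+4=12
$t6=4-1=3
cmp $t6, 0  (cmp 3,0)
bgt start: taken
$t5=29-15=14
$t5=14+56=70
$t5=M[12]=8
$t3=56+8=64
$t7=12+4=16
$t6=3-1=2
cmp $t6, 0  (cmp 2,0)
bgt start: taken
$t5=8-15=-7
$t5=(-7)+64=57
$t5=M[16]=13
$t3=64+13=77
$t7=16+4=20
$t6=2-1=1
cmp $t6, 0  (cmp 1,0)
bgt start: taken
$t5=13-15=-2
$t5=(-2)+77=75
$t5=M[20]=9
$t3=77+9=86
$t7=20+4=24
$t6=1-1=0
cmp $t6, 0  (cmp 0,0)
bgt start: not taken
sw $t5, (8) → M[8]=9
halt.

9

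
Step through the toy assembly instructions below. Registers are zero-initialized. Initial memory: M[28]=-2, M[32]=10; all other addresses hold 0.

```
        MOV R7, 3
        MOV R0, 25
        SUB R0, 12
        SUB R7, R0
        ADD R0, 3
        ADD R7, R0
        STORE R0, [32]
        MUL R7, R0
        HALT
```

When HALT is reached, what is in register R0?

MOV R7, 3 → R7=3
MOV R0, 25 → R0=25
SUB R0, 12 → R0=25-12=13
SUB R7, R0 → R7=3-13=-10
ADD R0, 3 → R0=13+3=16
ADD R7, R0 → R7=(-10)+16=6
STORE R0, [32] → M[32]=16
MUL R7, R0 → R7=6*16=96
halt.

16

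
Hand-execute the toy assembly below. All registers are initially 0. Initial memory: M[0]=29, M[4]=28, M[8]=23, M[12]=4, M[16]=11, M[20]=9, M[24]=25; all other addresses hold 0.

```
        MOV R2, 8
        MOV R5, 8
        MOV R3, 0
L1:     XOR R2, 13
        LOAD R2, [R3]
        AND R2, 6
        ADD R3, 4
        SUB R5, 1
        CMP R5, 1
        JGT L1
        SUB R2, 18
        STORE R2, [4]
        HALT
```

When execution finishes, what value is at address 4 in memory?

-18

after MOV R2, 8: R2=8
after MOV R5, 8: R5=8
after MOV R3, 0: R3=0
after XOR R2, 13: R2=8^13=5
after LOAD R2, [R3]: R2=M[0]=29
after AND R2, 6: R2=29&6=4
after ADD R3, 4: R3=0+4=4
after SUB R5, 1: R5=8-1=7
CMP R5, 1  (cmp 7,1)
JGT L1: taken
after XOR R2, 13: R2=4^13=9
after LOAD R2, [R3]: R2=M[4]=28
after AND R2, 6: R2=28&6=4
after ADD R3, 4: R3=4+4=8
after SUB R5, 1: R5=7-1=6
CMP R5, 1  (cmp 6,1)
JGT L1: taken
after XOR R2, 13: R2=4^13=9
after LOAD R2, [R3]: R2=M[8]=23
after AND R2, 6: R2=23&6=6
after ADD R3, 4: R3=8+4=12
after SUB R5, 1: R5=6-1=5
CMP R5, 1  (cmp 5,1)
JGT L1: taken
after XOR R2, 13: R2=6^13=11
after LOAD R2, [R3]: R2=M[12]=4
after AND R2, 6: R2=4&6=4
after ADD R3, 4: R3=12+4=16
after SUB R5, 1: R5=5-1=4
CMP R5, 1  (cmp 4,1)
JGT L1: taken
after XOR R2, 13: R2=4^13=9
after LOAD R2, [R3]: R2=M[16]=11
after AND R2, 6: R2=11&6=2
after ADD R3, 4: R3=16+4=20
after SUB R5, 1: R5=4-1=3
CMP R5, 1  (cmp 3,1)
JGT L1: taken
after XOR R2, 13: R2=2^13=15
after LOAD R2, [R3]: R2=M[20]=9
after AND R2, 6: R2=9&6=0
after ADD R3, 4: R3=20+4=24
after SUB R5, 1: R5=3-1=2
CMP R5, 1  (cmp 2,1)
JGT L1: taken
after XOR R2, 13: R2=0^13=13
after LOAD R2, [R3]: R2=M[24]=25
after AND R2, 6: R2=25&6=0
after ADD R3, 4: R3=24+4=28
after SUB R5, 1: R5=2-1=1
CMP R5, 1  (cmp 1,1)
JGT L1: not taken
after SUB R2, 18: R2=0-18=-18
STORE R2, [4] → M[4]=-18
halt.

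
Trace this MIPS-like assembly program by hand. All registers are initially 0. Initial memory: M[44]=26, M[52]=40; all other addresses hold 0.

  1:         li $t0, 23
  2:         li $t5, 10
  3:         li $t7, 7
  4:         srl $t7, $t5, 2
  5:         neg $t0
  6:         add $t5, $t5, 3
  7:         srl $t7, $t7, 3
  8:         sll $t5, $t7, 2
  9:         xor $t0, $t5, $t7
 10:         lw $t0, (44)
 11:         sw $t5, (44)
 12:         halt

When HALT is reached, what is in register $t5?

li $t0, 23 → $t0=23
li $t5, 10 → $t5=10
li $t7, 7 → $t7=7
srl $t7, $t5, 2 → $t7=10>>2=2
neg $t0 → $t0=-(23)=-23
add $t5, $t5, 3 → $t5=10+3=13
srl $t7, $t7, 3 → $t7=2>>3=0
sll $t5, $t7, 2 → $t5=0<<2=0
xor $t0, $t5, $t7 → $t0=0^0=0
lw $t0, (44) → $t0=M[44]=26
sw $t5, (44) → M[44]=0
halt.

0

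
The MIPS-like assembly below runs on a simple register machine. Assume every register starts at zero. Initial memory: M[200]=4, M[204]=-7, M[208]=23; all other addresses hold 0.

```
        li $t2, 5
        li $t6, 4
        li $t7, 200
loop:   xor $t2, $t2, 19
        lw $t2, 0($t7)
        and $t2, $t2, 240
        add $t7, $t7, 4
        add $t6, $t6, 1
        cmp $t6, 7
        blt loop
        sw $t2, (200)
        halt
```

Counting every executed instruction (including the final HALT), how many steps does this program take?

after li $t2, 5: $t2=5
after li $t6, 4: $t6=4
after li $t7, 200: $t7=200
after xor $t2, $t2, 19: $t2=5^19=22
after lw $t2, 0($t7): $t2=M[200]=4
after and $t2, $t2, 240: $t2=4&240=0
after add $t7, $t7, 4: $t7=200+4=204
after add $t6, $t6, 1: $t6=4+1=5
cmp $t6, 7  (cmp 5,7)
blt loop: taken
after xor $t2, $t2, 19: $t2=0^19=19
after lw $t2, 0($t7): $t2=M[204]=-7
after and $t2, $t2, 240: $t2=(-7)&240=240
after add $t7, $t7, 4: $t7=204+4=208
after add $t6, $t6, 1: $t6=5+1=6
cmp $t6, 7  (cmp 6,7)
blt loop: taken
after xor $t2, $t2, 19: $t2=240^19=227
after lw $t2, 0($t7): $t2=M[208]=23
after and $t2, $t2, 240: $t2=23&240=16
after add $t7, $t7, 4: $t7=208+4=212
after add $t6, $t6, 1: $t6=6+1=7
cmp $t6, 7  (cmp 7,7)
blt loop: not taken
sw $t2, (200) → M[200]=16
halt.
Total executed instructions: 26.

26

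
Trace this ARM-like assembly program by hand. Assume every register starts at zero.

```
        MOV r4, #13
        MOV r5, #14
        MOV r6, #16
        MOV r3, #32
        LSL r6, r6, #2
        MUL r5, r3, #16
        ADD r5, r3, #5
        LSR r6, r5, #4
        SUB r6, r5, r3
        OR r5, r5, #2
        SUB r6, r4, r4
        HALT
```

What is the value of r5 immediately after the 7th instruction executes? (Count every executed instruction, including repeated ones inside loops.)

37

MOV r4, #13 → r4=13
MOV r5, #14 → r5=14
MOV r6, #16 → r6=16
MOV r3, #32 → r3=32
LSL r6, r6, #2 → r6=16<<2=64
MUL r5, r3, #16 → r5=32*16=512
ADD r5, r3, #5 → r5=32+5=37
After step 7: r5 = 37.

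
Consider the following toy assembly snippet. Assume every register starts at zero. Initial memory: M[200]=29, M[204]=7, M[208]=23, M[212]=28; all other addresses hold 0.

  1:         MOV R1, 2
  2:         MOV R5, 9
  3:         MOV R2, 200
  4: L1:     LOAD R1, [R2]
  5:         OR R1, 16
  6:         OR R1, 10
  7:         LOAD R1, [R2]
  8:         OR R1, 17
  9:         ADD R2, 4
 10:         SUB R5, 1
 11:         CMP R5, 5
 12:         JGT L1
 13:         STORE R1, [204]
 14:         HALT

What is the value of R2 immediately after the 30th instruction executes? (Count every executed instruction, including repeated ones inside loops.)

212

after MOV R1, 2: R1=2
after MOV R5, 9: R5=9
after MOV R2, 200: R2=200
after LOAD R1, [R2]: R1=M[200]=29
after OR R1, 16: R1=29|16=29
after OR R1, 10: R1=29|10=31
after LOAD R1, [R2]: R1=M[200]=29
after OR R1, 17: R1=29|17=29
after ADD R2, 4: R2=200+4=204
after SUB R5, 1: R5=9-1=8
CMP R5, 5  (cmp 8,5)
JGT L1: taken
after LOAD R1, [R2]: R1=M[204]=7
after OR R1, 16: R1=7|16=23
after OR R1, 10: R1=23|10=31
after LOAD R1, [R2]: R1=M[204]=7
after OR R1, 17: R1=7|17=23
after ADD R2, 4: R2=204+4=208
after SUB R5, 1: R5=8-1=7
CMP R5, 5  (cmp 7,5)
JGT L1: taken
after LOAD R1, [R2]: R1=M[208]=23
after OR R1, 16: R1=23|16=23
after OR R1, 10: R1=23|10=31
after LOAD R1, [R2]: R1=M[208]=23
after OR R1, 17: R1=23|17=23
after ADD R2, 4: R2=208+4=212
after SUB R5, 1: R5=7-1=6
CMP R5, 5  (cmp 6,5)
JGT L1: taken
After step 30: R2 = 212.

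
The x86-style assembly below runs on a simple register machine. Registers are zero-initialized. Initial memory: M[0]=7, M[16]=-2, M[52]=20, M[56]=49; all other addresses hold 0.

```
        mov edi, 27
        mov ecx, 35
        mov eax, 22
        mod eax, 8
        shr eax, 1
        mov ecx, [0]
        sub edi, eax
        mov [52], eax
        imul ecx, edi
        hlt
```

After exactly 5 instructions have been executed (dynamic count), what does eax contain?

after mov edi, 27: edi=27
after mov ecx, 35: ecx=35
after mov eax, 22: eax=22
after mod eax, 8: eax=22%8=6
after shr eax, 1: eax=6>>1=3
After step 5: eax = 3.

3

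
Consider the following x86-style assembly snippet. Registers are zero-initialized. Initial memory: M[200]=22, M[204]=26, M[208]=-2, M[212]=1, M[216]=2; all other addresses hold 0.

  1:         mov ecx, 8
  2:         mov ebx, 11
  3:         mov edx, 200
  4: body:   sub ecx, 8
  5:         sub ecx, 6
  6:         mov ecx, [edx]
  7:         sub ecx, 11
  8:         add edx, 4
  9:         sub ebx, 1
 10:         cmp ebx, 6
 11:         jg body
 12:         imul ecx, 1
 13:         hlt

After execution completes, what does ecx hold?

-9

ecx=8
ebx=11
edx=200
ecx=8-8=0
ecx=0-6=-6
ecx=M[200]=22
ecx=22-11=11
edx=200+4=204
ebx=11-1=10
cmp ebx, 6  (cmp 10,6)
jg body: taken
ecx=11-8=3
ecx=3-6=-3
ecx=M[204]=26
ecx=26-11=15
edx=204+4=208
ebx=10-1=9
cmp ebx, 6  (cmp 9,6)
jg body: taken
ecx=15-8=7
ecx=7-6=1
ecx=M[208]=-2
ecx=(-2)-11=-13
edx=208+4=212
ebx=9-1=8
cmp ebx, 6  (cmp 8,6)
jg body: taken
ecx=(-13)-8=-21
ecx=(-21)-6=-27
ecx=M[212]=1
ecx=1-11=-10
edx=212+4=216
ebx=8-1=7
cmp ebx, 6  (cmp 7,6)
jg body: taken
ecx=(-10)-8=-18
ecx=(-18)-6=-24
ecx=M[216]=2
ecx=2-11=-9
edx=216+4=220
ebx=7-1=6
cmp ebx, 6  (cmp 6,6)
jg body: not taken
ecx=(-9)*1=-9
halt.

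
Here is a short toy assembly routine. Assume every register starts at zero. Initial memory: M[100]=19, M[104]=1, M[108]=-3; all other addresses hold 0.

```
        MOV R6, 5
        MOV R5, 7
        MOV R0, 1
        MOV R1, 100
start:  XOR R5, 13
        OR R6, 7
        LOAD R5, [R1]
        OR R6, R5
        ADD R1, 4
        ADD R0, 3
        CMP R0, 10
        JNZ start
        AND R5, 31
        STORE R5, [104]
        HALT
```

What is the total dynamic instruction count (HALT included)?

after MOV R6, 5: R6=5
after MOV R5, 7: R5=7
after MOV R0, 1: R0=1
after MOV R1, 100: R1=100
after XOR R5, 13: R5=7^13=10
after OR R6, 7: R6=5|7=7
after LOAD R5, [R1]: R5=M[100]=19
after OR R6, R5: R6=7|19=23
after ADD R1, 4: R1=100+4=104
after ADD R0, 3: R0=1+3=4
CMP R0, 10  (cmp 4,10)
JNZ start: taken
after XOR R5, 13: R5=19^13=30
after OR R6, 7: R6=23|7=23
after LOAD R5, [R1]: R5=M[104]=1
after OR R6, R5: R6=23|1=23
after ADD R1, 4: R1=104+4=108
after ADD R0, 3: R0=4+3=7
CMP R0, 10  (cmp 7,10)
JNZ start: taken
after XOR R5, 13: R5=1^13=12
after OR R6, 7: R6=23|7=23
after LOAD R5, [R1]: R5=M[108]=-3
after OR R6, R5: R6=23|(-3)=-1
after ADD R1, 4: R1=108+4=112
after ADD R0, 3: R0=7+3=10
CMP R0, 10  (cmp 10,10)
JNZ start: not taken
after AND R5, 31: R5=(-3)&31=29
STORE R5, [104] → M[104]=29
halt.
Total executed instructions: 31.

31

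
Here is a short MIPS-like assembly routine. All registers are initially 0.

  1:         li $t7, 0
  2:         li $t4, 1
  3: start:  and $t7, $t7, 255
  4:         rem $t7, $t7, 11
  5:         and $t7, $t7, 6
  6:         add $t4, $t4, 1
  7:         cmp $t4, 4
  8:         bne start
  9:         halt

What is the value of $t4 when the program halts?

li $t7, 0 → $t7=0
li $t4, 1 → $t4=1
and $t7, $t7, 255 → $t7=0&255=0
rem $t7, $t7, 11 → $t7=0%11=0
and $t7, $t7, 6 → $t7=0&6=0
add $t4, $t4, 1 → $t4=1+1=2
cmp $t4, 4  (cmp 2,4)
bne start: taken
and $t7, $t7, 255 → $t7=0&255=0
rem $t7, $t7, 11 → $t7=0%11=0
and $t7, $t7, 6 → $t7=0&6=0
add $t4, $t4, 1 → $t4=2+1=3
cmp $t4, 4  (cmp 3,4)
bne start: taken
and $t7, $t7, 255 → $t7=0&255=0
rem $t7, $t7, 11 → $t7=0%11=0
and $t7, $t7, 6 → $t7=0&6=0
add $t4, $t4, 1 → $t4=3+1=4
cmp $t4, 4  (cmp 4,4)
bne start: not taken
halt.

4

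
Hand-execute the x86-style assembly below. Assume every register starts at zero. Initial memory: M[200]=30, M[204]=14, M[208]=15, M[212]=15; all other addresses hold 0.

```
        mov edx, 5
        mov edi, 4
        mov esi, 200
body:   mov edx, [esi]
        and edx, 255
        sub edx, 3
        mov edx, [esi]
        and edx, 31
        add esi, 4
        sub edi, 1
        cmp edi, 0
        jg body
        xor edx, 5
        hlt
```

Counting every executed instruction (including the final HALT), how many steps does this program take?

41

edx=5
edi=4
esi=200
edx=M[200]=30
edx=30&255=30
edx=30-3=27
edx=M[200]=30
edx=30&31=30
esi=200+4=204
edi=4-1=3
cmp edi, 0  (cmp 3,0)
jg body: taken
edx=M[204]=14
edx=14&255=14
edx=14-3=11
edx=M[204]=14
edx=14&31=14
esi=204+4=208
edi=3-1=2
cmp edi, 0  (cmp 2,0)
jg body: taken
edx=M[208]=15
edx=15&255=15
edx=15-3=12
edx=M[208]=15
edx=15&31=15
esi=208+4=212
edi=2-1=1
cmp edi, 0  (cmp 1,0)
jg body: taken
edx=M[212]=15
edx=15&255=15
edx=15-3=12
edx=M[212]=15
edx=15&31=15
esi=212+4=216
edi=1-1=0
cmp edi, 0  (cmp 0,0)
jg body: not taken
edx=15^5=10
halt.
Total executed instructions: 41.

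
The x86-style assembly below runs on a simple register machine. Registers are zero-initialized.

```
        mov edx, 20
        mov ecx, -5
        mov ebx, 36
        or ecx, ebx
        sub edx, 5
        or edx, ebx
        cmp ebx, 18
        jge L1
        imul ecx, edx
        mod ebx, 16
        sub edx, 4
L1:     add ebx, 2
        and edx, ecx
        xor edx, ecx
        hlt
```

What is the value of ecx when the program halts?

-1

edx=20
ecx=-5
ebx=36
ecx=(-5)|36=-1
edx=20-5=15
edx=15|36=47
cmp ebx, 18  (cmp 36,18)
jge L1: taken
ebx=36+2=38
edx=47&(-1)=47
edx=47^(-1)=-48
halt.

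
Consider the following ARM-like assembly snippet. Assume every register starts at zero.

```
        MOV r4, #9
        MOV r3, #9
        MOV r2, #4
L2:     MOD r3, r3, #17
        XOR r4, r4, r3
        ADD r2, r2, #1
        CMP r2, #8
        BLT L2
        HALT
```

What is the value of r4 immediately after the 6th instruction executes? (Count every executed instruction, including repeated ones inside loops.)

after MOV r4, #9: r4=9
after MOV r3, #9: r3=9
after MOV r2, #4: r2=4
after MOD r3, r3, #17: r3=9%17=9
after XOR r4, r4, r3: r4=9^9=0
after ADD r2, r2, #1: r2=4+1=5
After step 6: r4 = 0.

0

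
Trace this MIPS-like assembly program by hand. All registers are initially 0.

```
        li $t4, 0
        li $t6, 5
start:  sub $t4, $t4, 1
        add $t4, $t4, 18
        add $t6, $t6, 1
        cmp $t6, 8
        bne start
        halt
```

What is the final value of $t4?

51

$t4=0
$t6=5
$t4=0-1=-1
$t4=(-1)+18=17
$t6=5+1=6
cmp $t6, 8  (cmp 6,8)
bne start: taken
$t4=17-1=16
$t4=16+18=34
$t6=6+1=7
cmp $t6, 8  (cmp 7,8)
bne start: taken
$t4=34-1=33
$t4=33+18=51
$t6=7+1=8
cmp $t6, 8  (cmp 8,8)
bne start: not taken
halt.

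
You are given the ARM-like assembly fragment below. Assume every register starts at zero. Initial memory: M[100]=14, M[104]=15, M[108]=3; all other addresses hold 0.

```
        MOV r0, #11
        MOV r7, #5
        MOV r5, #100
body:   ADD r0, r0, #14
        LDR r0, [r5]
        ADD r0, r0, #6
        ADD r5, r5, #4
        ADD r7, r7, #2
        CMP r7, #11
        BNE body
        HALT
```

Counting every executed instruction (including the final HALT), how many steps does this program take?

after MOV r0, #11: r0=11
after MOV r7, #5: r7=5
after MOV r5, #100: r5=100
after ADD r0, r0, #14: r0=11+14=25
after LDR r0, [r5]: r0=M[100]=14
after ADD r0, r0, #6: r0=14+6=20
after ADD r5, r5, #4: r5=100+4=104
after ADD r7, r7, #2: r7=5+2=7
CMP r7, #11  (cmp 7,11)
BNE body: taken
after ADD r0, r0, #14: r0=20+14=34
after LDR r0, [r5]: r0=M[104]=15
after ADD r0, r0, #6: r0=15+6=21
after ADD r5, r5, #4: r5=104+4=108
after ADD r7, r7, #2: r7=7+2=9
CMP r7, #11  (cmp 9,11)
BNE body: taken
after ADD r0, r0, #14: r0=21+14=35
after LDR r0, [r5]: r0=M[108]=3
after ADD r0, r0, #6: r0=3+6=9
after ADD r5, r5, #4: r5=108+4=112
after ADD r7, r7, #2: r7=9+2=11
CMP r7, #11  (cmp 11,11)
BNE body: not taken
halt.
Total executed instructions: 25.

25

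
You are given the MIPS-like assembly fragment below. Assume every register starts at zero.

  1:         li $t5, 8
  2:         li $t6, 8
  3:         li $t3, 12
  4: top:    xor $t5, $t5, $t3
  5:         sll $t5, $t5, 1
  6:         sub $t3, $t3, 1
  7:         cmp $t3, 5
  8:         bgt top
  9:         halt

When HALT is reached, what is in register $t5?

$t5=8
$t6=8
$t3=12
$t5=8^12=4
$t5=4<<1=8
$t3=12-1=11
cmp $t3, 5  (cmp 11,5)
bgt top: taken
$t5=8^11=3
$t5=3<<1=6
$t3=11-1=10
cmp $t3, 5  (cmp 10,5)
bgt top: taken
$t5=6^10=12
$t5=12<<1=24
$t3=10-1=9
cmp $t3, 5  (cmp 9,5)
bgt top: taken
$t5=24^9=17
$t5=17<<1=34
$t3=9-1=8
cmp $t3, 5  (cmp 8,5)
bgt top: taken
$t5=34^8=42
$t5=42<<1=84
$t3=8-1=7
cmp $t3, 5  (cmp 7,5)
bgt top: taken
$t5=84^7=83
$t5=83<<1=166
$t3=7-1=6
cmp $t3, 5  (cmp 6,5)
bgt top: taken
$t5=166^6=160
$t5=160<<1=320
$t3=6-1=5
cmp $t3, 5  (cmp 5,5)
bgt top: not taken
halt.

320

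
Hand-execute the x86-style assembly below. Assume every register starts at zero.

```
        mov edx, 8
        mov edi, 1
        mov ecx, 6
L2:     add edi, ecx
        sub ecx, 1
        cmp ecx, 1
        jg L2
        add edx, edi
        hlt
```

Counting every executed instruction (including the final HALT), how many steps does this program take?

25

mov edx, 8 → edx=8
mov edi, 1 → edi=1
mov ecx, 6 → ecx=6
add edi, ecx → edi=1+6=7
sub ecx, 1 → ecx=6-1=5
cmp ecx, 1  (cmp 5,1)
jg L2: taken
add edi, ecx → edi=7+5=12
sub ecx, 1 → ecx=5-1=4
cmp ecx, 1  (cmp 4,1)
jg L2: taken
add edi, ecx → edi=12+4=16
sub ecx, 1 → ecx=4-1=3
cmp ecx, 1  (cmp 3,1)
jg L2: taken
add edi, ecx → edi=16+3=19
sub ecx, 1 → ecx=3-1=2
cmp ecx, 1  (cmp 2,1)
jg L2: taken
add edi, ecx → edi=19+2=21
sub ecx, 1 → ecx=2-1=1
cmp ecx, 1  (cmp 1,1)
jg L2: not taken
add edx, edi → edx=8+21=29
halt.
Total executed instructions: 25.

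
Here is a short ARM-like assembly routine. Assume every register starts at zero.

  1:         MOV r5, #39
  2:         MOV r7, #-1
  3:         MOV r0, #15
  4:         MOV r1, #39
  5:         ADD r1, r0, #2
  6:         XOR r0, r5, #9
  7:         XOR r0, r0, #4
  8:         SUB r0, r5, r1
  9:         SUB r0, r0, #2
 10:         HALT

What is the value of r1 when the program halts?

MOV r5, #39 → r5=39
MOV r7, #-1 → r7=-1
MOV r0, #15 → r0=15
MOV r1, #39 → r1=39
ADD r1, r0, #2 → r1=15+2=17
XOR r0, r5, #9 → r0=39^9=46
XOR r0, r0, #4 → r0=46^4=42
SUB r0, r5, r1 → r0=39-17=22
SUB r0, r0, #2 → r0=22-2=20
halt.

17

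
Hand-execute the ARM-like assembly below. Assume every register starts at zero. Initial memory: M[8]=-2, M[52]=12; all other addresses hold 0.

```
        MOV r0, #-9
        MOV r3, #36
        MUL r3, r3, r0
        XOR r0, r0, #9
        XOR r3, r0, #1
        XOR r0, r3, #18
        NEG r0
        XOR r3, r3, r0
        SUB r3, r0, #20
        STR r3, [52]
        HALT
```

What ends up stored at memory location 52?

MOV r0, #-9 → r0=-9
MOV r3, #36 → r3=36
MUL r3, r3, r0 → r3=36*(-9)=-324
XOR r0, r0, #9 → r0=(-9)^9=-2
XOR r3, r0, #1 → r3=(-2)^1=-1
XOR r0, r3, #18 → r0=(-1)^18=-19
NEG r0 → r0=-(-19)=19
XOR r3, r3, r0 → r3=(-1)^19=-20
SUB r3, r0, #20 → r3=19-20=-1
STR r3, [52] → M[52]=-1
halt.

-1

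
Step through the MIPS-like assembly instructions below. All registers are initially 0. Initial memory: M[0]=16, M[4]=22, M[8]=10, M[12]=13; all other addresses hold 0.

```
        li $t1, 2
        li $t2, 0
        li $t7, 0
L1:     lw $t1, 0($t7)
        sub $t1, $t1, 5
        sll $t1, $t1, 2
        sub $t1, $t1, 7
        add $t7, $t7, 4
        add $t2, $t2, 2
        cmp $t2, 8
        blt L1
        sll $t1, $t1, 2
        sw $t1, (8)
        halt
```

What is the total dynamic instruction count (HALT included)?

after li $t1, 2: $t1=2
after li $t2, 0: $t2=0
after li $t7, 0: $t7=0
after lw $t1, 0($t7): $t1=M[0]=16
after sub $t1, $t1, 5: $t1=16-5=11
after sll $t1, $t1, 2: $t1=11<<2=44
after sub $t1, $t1, 7: $t1=44-7=37
after add $t7, $t7, 4: $t7=0+4=4
after add $t2, $t2, 2: $t2=0+2=2
cmp $t2, 8  (cmp 2,8)
blt L1: taken
after lw $t1, 0($t7): $t1=M[4]=22
after sub $t1, $t1, 5: $t1=22-5=17
after sll $t1, $t1, 2: $t1=17<<2=68
after sub $t1, $t1, 7: $t1=68-7=61
after add $t7, $t7, 4: $t7=4+4=8
after add $t2, $t2, 2: $t2=2+2=4
cmp $t2, 8  (cmp 4,8)
blt L1: taken
after lw $t1, 0($t7): $t1=M[8]=10
after sub $t1, $t1, 5: $t1=10-5=5
after sll $t1, $t1, 2: $t1=5<<2=20
after sub $t1, $t1, 7: $t1=20-7=13
after add $t7, $t7, 4: $t7=8+4=12
after add $t2, $t2, 2: $t2=4+2=6
cmp $t2, 8  (cmp 6,8)
blt L1: taken
after lw $t1, 0($t7): $t1=M[12]=13
after sub $t1, $t1, 5: $t1=13-5=8
after sll $t1, $t1, 2: $t1=8<<2=32
after sub $t1, $t1, 7: $t1=32-7=25
after add $t7, $t7, 4: $t7=12+4=16
after add $t2, $t2, 2: $t2=6+2=8
cmp $t2, 8  (cmp 8,8)
blt L1: not taken
after sll $t1, $t1, 2: $t1=25<<2=100
sw $t1, (8) → M[8]=100
halt.
Total executed instructions: 38.

38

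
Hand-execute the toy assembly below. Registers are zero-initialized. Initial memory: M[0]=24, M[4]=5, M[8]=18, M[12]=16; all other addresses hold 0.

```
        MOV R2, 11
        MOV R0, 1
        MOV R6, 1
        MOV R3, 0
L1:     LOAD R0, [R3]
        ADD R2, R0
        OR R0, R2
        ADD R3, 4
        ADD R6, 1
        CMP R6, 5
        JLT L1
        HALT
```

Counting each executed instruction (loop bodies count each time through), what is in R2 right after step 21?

58

R2=11
R0=1
R6=1
R3=0
R0=M[0]=24
R2=11+24=35
R0=24|35=59
R3=0+4=4
R6=1+1=2
CMP R6, 5  (cmp 2,5)
JLT L1: taken
R0=M[4]=5
R2=35+5=40
R0=5|40=45
R3=4+4=8
R6=2+1=3
CMP R6, 5  (cmp 3,5)
JLT L1: taken
R0=M[8]=18
R2=40+18=58
R0=18|58=58
After step 21: R2 = 58.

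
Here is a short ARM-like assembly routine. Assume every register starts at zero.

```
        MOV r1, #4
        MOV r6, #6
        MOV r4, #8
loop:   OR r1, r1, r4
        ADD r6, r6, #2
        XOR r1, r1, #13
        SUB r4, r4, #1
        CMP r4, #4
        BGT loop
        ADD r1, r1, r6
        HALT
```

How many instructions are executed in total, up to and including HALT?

r1=4
r6=6
r4=8
r1=4|8=12
r6=6+2=8
r1=12^13=1
r4=8-1=7
CMP r4, #4  (cmp 7,4)
BGT loop: taken
r1=1|7=7
r6=8+2=10
r1=7^13=10
r4=7-1=6
CMP r4, #4  (cmp 6,4)
BGT loop: taken
r1=10|6=14
r6=10+2=12
r1=14^13=3
r4=6-1=5
CMP r4, #4  (cmp 5,4)
BGT loop: taken
r1=3|5=7
r6=12+2=14
r1=7^13=10
r4=5-1=4
CMP r4, #4  (cmp 4,4)
BGT loop: not taken
r1=10+14=24
halt.
Total executed instructions: 29.

29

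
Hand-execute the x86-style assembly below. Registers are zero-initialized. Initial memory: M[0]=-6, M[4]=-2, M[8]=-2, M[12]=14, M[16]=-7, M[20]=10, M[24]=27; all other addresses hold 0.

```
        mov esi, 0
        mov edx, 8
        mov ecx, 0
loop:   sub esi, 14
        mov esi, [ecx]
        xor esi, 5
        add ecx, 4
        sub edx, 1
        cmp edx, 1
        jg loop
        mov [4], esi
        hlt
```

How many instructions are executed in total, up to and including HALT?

esi=0
edx=8
ecx=0
esi=0-14=-14
esi=M[0]=-6
esi=(-6)^5=-1
ecx=0+4=4
edx=8-1=7
cmp edx, 1  (cmp 7,1)
jg loop: taken
esi=(-1)-14=-15
esi=M[4]=-2
esi=(-2)^5=-5
ecx=4+4=8
edx=7-1=6
cmp edx, 1  (cmp 6,1)
jg loop: taken
esi=(-5)-14=-19
esi=M[8]=-2
esi=(-2)^5=-5
ecx=8+4=12
edx=6-1=5
cmp edx, 1  (cmp 5,1)
jg loop: taken
esi=(-5)-14=-19
esi=M[12]=14
esi=14^5=11
ecx=12+4=16
edx=5-1=4
cmp edx, 1  (cmp 4,1)
jg loop: taken
esi=11-14=-3
esi=M[16]=-7
esi=(-7)^5=-4
ecx=16+4=20
edx=4-1=3
cmp edx, 1  (cmp 3,1)
jg loop: taken
esi=(-4)-14=-18
esi=M[20]=10
esi=10^5=15
ecx=20+4=24
edx=3-1=2
cmp edx, 1  (cmp 2,1)
jg loop: taken
esi=15-14=1
esi=M[24]=27
esi=27^5=30
ecx=24+4=28
edx=2-1=1
cmp edx, 1  (cmp 1,1)
jg loop: not taken
mov [4], esi → M[4]=30
halt.
Total executed instructions: 54.

54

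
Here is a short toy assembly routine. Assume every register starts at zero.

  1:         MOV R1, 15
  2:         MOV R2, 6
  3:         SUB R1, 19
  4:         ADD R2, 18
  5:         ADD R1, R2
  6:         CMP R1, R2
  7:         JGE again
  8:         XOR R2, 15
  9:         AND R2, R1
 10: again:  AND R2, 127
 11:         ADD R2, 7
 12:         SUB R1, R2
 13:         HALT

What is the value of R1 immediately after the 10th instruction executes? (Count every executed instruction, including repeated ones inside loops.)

MOV R1, 15 → R1=15
MOV R2, 6 → R2=6
SUB R1, 19 → R1=15-19=-4
ADD R2, 18 → R2=6+18=24
ADD R1, R2 → R1=(-4)+24=20
CMP R1, R2  (cmp 20,24)
JGE again: not taken
XOR R2, 15 → R2=24^15=23
AND R2, R1 → R2=23&20=20
AND R2, 127 → R2=20&127=20
After step 10: R1 = 20.

20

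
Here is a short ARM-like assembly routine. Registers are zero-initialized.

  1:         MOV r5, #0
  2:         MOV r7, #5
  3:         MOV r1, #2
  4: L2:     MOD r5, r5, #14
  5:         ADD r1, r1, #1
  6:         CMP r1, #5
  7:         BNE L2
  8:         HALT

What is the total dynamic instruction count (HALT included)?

16

after MOV r5, #0: r5=0
after MOV r7, #5: r7=5
after MOV r1, #2: r1=2
after MOD r5, r5, #14: r5=0%14=0
after ADD r1, r1, #1: r1=2+1=3
CMP r1, #5  (cmp 3,5)
BNE L2: taken
after MOD r5, r5, #14: r5=0%14=0
after ADD r1, r1, #1: r1=3+1=4
CMP r1, #5  (cmp 4,5)
BNE L2: taken
after MOD r5, r5, #14: r5=0%14=0
after ADD r1, r1, #1: r1=4+1=5
CMP r1, #5  (cmp 5,5)
BNE L2: not taken
halt.
Total executed instructions: 16.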